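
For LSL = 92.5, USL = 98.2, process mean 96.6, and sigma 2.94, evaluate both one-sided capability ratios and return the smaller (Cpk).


Cpu = (USL - mean) / (3*sigma) = (98.2 - 96.6) / (3*2.94) = 0.1814
Cpl = (mean - LSL) / (3*sigma) = (96.6 - 92.5) / (3*2.94) = 0.4649
Cpk = min(Cpu, Cpl) = 0.1814

0.1814


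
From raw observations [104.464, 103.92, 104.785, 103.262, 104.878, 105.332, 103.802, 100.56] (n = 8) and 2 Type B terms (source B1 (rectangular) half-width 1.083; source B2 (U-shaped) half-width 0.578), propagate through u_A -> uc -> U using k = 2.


mean = (104.464 + 103.92 + 104.785 + 103.262 + 104.878 + 105.332 + 103.802 + 100.56) / 8 = 103.875375
s = sqrt(sum((x - mean)^2)/(n-1)) = 1.4964828
u_A = s / sqrt(n) = 1.4964828 / sqrt(8) = 0.52908657
u_B1 = 1.083 / sqrt(3) = 0.62527034
u_B2 = 0.578 / sqrt(2) = 0.40870772
uc = sqrt(0.52908657^2 + 0.62527034^2 + 0.40870772^2) = 0.91538931
U = k * uc = 2 * 0.91538931
U = 1.8308

1.8308


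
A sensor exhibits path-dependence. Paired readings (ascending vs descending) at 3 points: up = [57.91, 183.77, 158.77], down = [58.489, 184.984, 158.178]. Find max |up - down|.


|57.91 - 58.489| = 0.5790
|183.77 - 184.984| = 1.2140
|158.77 - 158.178| = 0.5920
hysteresis = max(diffs) = 1.2140

1.2140


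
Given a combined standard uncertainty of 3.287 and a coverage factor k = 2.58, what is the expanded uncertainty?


U = k * uc
U = 2.58 * 3.287
U = 8.4805

8.4805


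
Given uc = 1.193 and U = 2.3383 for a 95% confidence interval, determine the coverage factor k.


k = U / uc
k = 2.3383 / 1.193
k = 1.96

1.96


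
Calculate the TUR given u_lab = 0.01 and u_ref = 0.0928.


TUR = u_lab / u_ref
= 0.01 / 0.0928
= 0.1078

0.1078


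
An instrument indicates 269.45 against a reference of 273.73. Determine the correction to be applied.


Correction = standard - reading
= 273.73 - 269.45
= 4.2800

4.2800


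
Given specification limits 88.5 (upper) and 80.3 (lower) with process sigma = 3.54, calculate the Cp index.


Cp = (USL - LSL) / (6 * sigma)
= (88.5 - 80.3) / (6 * 3.54)
= 8.2000 / 21.2400
= 0.3861

0.3861


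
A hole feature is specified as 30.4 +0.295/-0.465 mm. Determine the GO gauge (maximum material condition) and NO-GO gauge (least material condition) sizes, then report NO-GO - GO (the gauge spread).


GO = nominal - lower_tol (smallest hole = maximum material condition)
GO = 30.4 - 0.465 = 29.935
NO-GO = nominal + upper_tol (largest hole = least material condition)
NO-GO = 30.4 + 0.295 = 30.695
spread = NO-GO - GO = 30.695 - 29.935 = 0.7600

0.7600


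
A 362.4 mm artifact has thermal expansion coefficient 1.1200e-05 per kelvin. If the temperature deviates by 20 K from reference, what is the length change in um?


dL = L * alpha * dT
= 362.4 * 1.1200e-05 * 20
= 0.0811776 mm
dL_um = 0.0811776 * 1000 = 81.1776 um

81.1776


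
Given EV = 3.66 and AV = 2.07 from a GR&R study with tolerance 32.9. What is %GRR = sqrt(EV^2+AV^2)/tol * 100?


GRR = sqrt(EV^2 + AV^2) = sqrt(3.66^2 + 2.07^2) = 4.2048187
%GRR = GRR / tol * 100 = 4.2048187 / 32.9 * 100
%GRR = 12.7806

12.7806


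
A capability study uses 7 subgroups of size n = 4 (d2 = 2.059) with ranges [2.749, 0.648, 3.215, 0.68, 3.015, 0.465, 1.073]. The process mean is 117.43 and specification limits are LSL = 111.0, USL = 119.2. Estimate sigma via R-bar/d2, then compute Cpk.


R_bar = (2.749 + 0.648 + 3.215 + 0.68 + 3.015 + 0.465 + 1.073) / 7 = 1.6921429
sigma = R_bar / d2 = 1.6921429 / 2.059 = 0.82182754
Cp = (USL - LSL)/(6*sigma) = (119.2 - 111.0)/(6*0.82182754) = 1.6630
Cpu = (119.2 - 117.43)/(3*0.82182754) = 0.7179
Cpl = (117.43 - 111.0)/(3*0.82182754) = 2.6080
Cpk = min(Cpu, Cpl) = 0.7179

0.7179


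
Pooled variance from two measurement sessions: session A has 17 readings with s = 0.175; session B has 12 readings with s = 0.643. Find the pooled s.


s_p = sqrt(((n1-1)*s1^2 + (n2-1)*s2^2) / (n1+n2-2))
numerator = (17-1)*0.175^2 + (12-1)*0.643^2 = 0.49 + 4.547939 = 5.037939
denominator = 17 + 12 - 2 = 27
s_p^2 = 5.037939 / 27 = 0.18659033
s_p = sqrt(0.18659033) = 0.4320

0.4320


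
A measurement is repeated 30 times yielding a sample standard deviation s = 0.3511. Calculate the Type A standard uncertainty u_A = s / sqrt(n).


u_A = s / sqrt(n)
u_A = 0.3511 / sqrt(30)
u_A = 0.3511 / 5.4772256
u_A = 0.0641

0.0641


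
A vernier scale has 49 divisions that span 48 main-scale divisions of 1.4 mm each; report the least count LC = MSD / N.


LC = MSD / n_div
= 1.4 / 49
= 0.0286

0.0286


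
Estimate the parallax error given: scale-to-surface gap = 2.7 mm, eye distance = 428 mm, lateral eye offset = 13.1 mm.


error = h * offset / d
= 2.7 * 13.1 / 428
= 0.0826

0.0826


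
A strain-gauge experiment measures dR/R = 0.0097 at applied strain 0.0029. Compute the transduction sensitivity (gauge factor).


GF = (dR/R) / epsilon
= 0.0097 / 0.0029
= 3.3448

3.3448


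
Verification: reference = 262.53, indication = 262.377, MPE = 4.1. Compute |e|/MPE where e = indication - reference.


e = indication - reference = 262.377 - 262.53 = -0.1530
|e| = 0.1530
ratio = |e| / MPE = 0.1530 / 4.1
ratio = 0.0373

0.0373


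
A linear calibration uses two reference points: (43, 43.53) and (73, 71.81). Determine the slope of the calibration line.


slope = (y2 - y1) / (x2 - x1)
= (71.81 - 43.53) / (73 - 43)
= 28.2800 / 30
= 0.9427

0.9427


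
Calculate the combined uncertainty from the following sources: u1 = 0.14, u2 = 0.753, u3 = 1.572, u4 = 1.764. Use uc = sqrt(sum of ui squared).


uc = sqrt(0.14^2 + 0.753^2 + 1.572^2 + 1.764^2)
uc = sqrt(6.169489)
uc = 2.4838

2.4838


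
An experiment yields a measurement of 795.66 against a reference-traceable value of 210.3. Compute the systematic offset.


Systematic error = measured - true
= 795.66 - 210.3
= 585.3600

585.3600


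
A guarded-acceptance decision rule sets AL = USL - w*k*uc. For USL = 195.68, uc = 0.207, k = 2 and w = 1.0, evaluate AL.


U = k * uc = 2 * 0.207 = 0.414
guard band g = w * U = 1.0 * 0.414 = 0.414
AL = USL - g = 195.68 - 0.414
AL = 195.2660

195.2660


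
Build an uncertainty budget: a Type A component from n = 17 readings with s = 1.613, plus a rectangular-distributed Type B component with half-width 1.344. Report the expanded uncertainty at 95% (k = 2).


u_A = s / sqrt(n) = 1.613 / sqrt(17) = 0.39120996
u_B = half_width / sqrt(3) = 1.344 / sqrt(3) = 0.77595876
uc = sqrt(u_A^2 + u_B^2) = sqrt(0.39120996^2 + 0.77595876^2) = 0.86899783
U = k * uc = 2 * 0.86899783
U = 1.7380

1.7380


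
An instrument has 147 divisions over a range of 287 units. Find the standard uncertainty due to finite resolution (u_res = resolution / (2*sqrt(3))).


resolution = range / divisions
resolution = 287 / 147 = 1.952381
u_res = resolution / (2*sqrt(3))
u_res = 1.952381 / 3.4641016
u_res = 0.5636

0.5636


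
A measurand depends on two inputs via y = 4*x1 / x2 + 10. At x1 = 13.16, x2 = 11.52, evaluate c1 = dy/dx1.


y = 4*x1 / x2 + 10
dy/dx1 = 4/x2
Evaluate at x2 = 11.52: c1 = 4 / 11.52
c1 = 0.3472

0.3472


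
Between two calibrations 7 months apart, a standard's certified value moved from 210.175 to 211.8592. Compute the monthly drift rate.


rate = (v2 - v1) / months
= (211.8592 - 210.175) / 7
= 1.6842 / 7
= 0.2406

0.2406


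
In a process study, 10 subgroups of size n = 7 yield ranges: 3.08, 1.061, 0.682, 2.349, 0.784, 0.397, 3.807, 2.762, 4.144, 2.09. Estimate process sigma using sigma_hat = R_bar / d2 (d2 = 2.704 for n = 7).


R_bar = (3.08 + 1.061 + 0.682 + 2.349 + 0.784 + 0.397 + 3.807 + 2.762 + 4.144 + 2.09) / 10
R_bar = 21.156 / 10 = 2.1156
sigma_hat = R_bar / d2 = 2.1156 / 2.704 = 0.7824

0.7824


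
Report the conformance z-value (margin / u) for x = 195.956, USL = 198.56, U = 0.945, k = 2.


u = U / k = 0.945 / 2 = 0.4725
margin = |USL - x| = |198.56 - 195.956| = 2.604
z = margin / u = 2.604 / 0.4725
z = 5.5111

5.5111


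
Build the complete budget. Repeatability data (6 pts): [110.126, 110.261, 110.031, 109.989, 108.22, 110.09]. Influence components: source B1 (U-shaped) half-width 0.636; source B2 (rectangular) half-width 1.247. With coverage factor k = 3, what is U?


mean = (110.126 + 110.261 + 110.031 + 109.989 + 108.22 + 110.09) / 6 = 109.7861667
s = sqrt(sum((x - mean)^2)/(n-1)) = 0.77294642
u_A = s / sqrt(n) = 0.77294642 / sqrt(6) = 0.31555405
u_B1 = 0.636 / sqrt(2) = 0.44971991
u_B2 = 1.247 / sqrt(3) = 0.71995579
uc = sqrt(0.31555405^2 + 0.44971991^2 + 0.71995579^2) = 0.90562613
U = k * uc = 3 * 0.90562613
U = 2.7169

2.7169


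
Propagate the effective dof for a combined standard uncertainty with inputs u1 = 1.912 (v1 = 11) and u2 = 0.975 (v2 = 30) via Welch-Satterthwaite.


uc = sqrt(u1^2 + u2^2) = sqrt(1.912^2 + 0.975^2) = 2.1462453
v_eff = uc^4 / (u1^4/v1 + u2^4/v2)
= 2.1462453^4 / (1.912^4/11 + 0.975^4/30)
= 21.218634 / 1.2450742
v_eff = 17.0421

17.0421


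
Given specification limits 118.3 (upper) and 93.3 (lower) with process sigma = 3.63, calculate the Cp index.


Cp = (USL - LSL) / (6 * sigma)
= (118.3 - 93.3) / (6 * 3.63)
= 25.0000 / 21.7800
= 1.1478

1.1478


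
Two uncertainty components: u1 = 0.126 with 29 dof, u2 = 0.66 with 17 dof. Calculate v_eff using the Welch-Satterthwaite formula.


uc = sqrt(u1^2 + u2^2) = sqrt(0.126^2 + 0.66^2) = 0.67191964
v_eff = uc^4 / (u1^4/v1 + u2^4/v2)
= 0.67191964^4 / (0.126^4/29 + 0.66^4/17)
= 0.20383058 / 0.011170301
v_eff = 18.2475

18.2475


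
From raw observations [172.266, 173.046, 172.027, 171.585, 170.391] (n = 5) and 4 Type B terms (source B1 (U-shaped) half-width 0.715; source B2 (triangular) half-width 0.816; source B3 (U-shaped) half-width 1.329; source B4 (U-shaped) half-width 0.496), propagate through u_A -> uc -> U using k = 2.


mean = (172.266 + 173.046 + 172.027 + 171.585 + 170.391) / 5 = 171.863
s = sqrt(sum((x - mean)^2)/(n-1)) = 0.97888482
u_A = s / sqrt(n) = 0.97888482 / sqrt(5) = 0.4377706
u_B1 = 0.715 / sqrt(2) = 0.50558135
u_B2 = 0.816 / sqrt(6) = 0.33313061
u_B3 = 1.329 / sqrt(2) = 0.93974491
u_B4 = 0.496 / sqrt(2) = 0.35072496
uc = sqrt(0.4377706^2 + 0.50558135^2 + 0.33313061^2 + 0.93974491^2 + 0.35072496^2) = 1.2507438
U = k * uc = 2 * 1.2507438
U = 2.5015

2.5015


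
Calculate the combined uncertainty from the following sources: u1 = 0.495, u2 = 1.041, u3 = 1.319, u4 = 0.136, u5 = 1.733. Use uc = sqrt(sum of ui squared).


uc = sqrt(0.495^2 + 1.041^2 + 1.319^2 + 0.136^2 + 1.733^2)
uc = sqrt(6.090252)
uc = 2.4678

2.4678


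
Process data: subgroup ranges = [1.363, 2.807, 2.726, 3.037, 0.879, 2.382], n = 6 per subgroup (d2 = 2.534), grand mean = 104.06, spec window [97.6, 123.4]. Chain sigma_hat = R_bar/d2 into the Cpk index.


R_bar = (1.363 + 2.807 + 2.726 + 3.037 + 0.879 + 2.382) / 6 = 2.199
sigma = R_bar / d2 = 2.199 / 2.534 = 0.86779795
Cp = (USL - LSL)/(6*sigma) = (123.4 - 97.6)/(6*0.86779795) = 4.9551
Cpu = (123.4 - 104.06)/(3*0.86779795) = 7.4288
Cpl = (104.06 - 97.6)/(3*0.86779795) = 2.4814
Cpk = min(Cpu, Cpl) = 2.4814

2.4814


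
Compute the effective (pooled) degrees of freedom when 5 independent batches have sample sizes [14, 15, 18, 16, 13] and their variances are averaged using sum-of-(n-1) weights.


nu = sum_i (n_i - 1)
nu = ((14 - 1) + (15 - 1) + (18 - 1) + (16 - 1) + (13 - 1))
nu = 13 + 14 + 17 + 15 + 12
nu = 71

71


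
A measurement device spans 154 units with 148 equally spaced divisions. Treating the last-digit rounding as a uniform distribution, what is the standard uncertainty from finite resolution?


resolution = range / divisions
resolution = 154 / 148 = 1.0405405
u_res = resolution / (2*sqrt(3))
u_res = 1.0405405 / 3.4641016
u_res = 0.3004

0.3004


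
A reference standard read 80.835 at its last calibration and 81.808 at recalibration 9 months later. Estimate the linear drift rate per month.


rate = (v2 - v1) / months
= (81.808 - 80.835) / 9
= 0.9730 / 9
= 0.1081

0.1081


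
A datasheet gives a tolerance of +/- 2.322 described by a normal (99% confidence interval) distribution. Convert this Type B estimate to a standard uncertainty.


u_B = half_width / 2.576
u_B = 2.322 / 2.576
u_B = 0.9014

0.9014


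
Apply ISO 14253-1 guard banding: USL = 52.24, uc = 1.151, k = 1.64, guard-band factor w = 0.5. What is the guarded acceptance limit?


U = k * uc = 1.64 * 1.151 = 1.88764
guard band g = w * U = 0.5 * 1.88764 = 0.94382
AL = USL - g = 52.24 - 0.94382
AL = 51.2962

51.2962


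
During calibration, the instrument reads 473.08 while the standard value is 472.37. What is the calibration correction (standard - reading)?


Correction = standard - reading
= 472.37 - 473.08
= -0.7100

-0.7100


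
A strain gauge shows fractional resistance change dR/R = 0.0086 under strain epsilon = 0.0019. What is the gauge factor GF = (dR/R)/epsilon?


GF = (dR/R) / epsilon
= 0.0086 / 0.0019
= 4.5263

4.5263


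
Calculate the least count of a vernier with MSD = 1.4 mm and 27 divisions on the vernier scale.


LC = MSD / n_div
= 1.4 / 27
= 0.0519

0.0519


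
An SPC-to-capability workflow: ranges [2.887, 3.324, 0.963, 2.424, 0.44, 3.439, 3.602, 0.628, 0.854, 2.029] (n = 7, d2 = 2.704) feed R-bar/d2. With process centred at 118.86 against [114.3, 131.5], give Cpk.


R_bar = (2.887 + 3.324 + 0.963 + 2.424 + 0.44 + 3.439 + 3.602 + 0.628 + 0.854 + 2.029) / 10 = 2.059
sigma = R_bar / d2 = 2.059 / 2.704 = 0.7614645
Cp = (USL - LSL)/(6*sigma) = (131.5 - 114.3)/(6*0.7614645) = 3.7647
Cpu = (131.5 - 118.86)/(3*0.7614645) = 5.5332
Cpl = (118.86 - 114.3)/(3*0.7614645) = 1.9962
Cpk = min(Cpu, Cpl) = 1.9962

1.9962


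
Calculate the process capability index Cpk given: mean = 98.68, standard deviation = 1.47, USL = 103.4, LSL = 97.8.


Cpu = (USL - mean) / (3*sigma) = (103.4 - 98.68) / (3*1.47) = 1.0703
Cpl = (mean - LSL) / (3*sigma) = (98.68 - 97.8) / (3*1.47) = 0.1995
Cpk = min(Cpu, Cpl) = 0.1995

0.1995


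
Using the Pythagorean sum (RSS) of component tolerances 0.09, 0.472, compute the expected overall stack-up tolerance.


RSS = sqrt(0.09^2 + 0.472^2)
= sqrt(0.230884)
= 0.4805

0.4805


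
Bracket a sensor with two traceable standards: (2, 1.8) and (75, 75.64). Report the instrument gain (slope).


slope = (y2 - y1) / (x2 - x1)
= (75.64 - 1.8) / (75 - 2)
= 73.8400 / 73
= 1.0115

1.0115


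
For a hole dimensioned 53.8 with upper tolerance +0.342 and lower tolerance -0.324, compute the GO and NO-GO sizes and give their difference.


GO = nominal - lower_tol (smallest hole = maximum material condition)
GO = 53.8 - 0.324 = 53.476
NO-GO = nominal + upper_tol (largest hole = least material condition)
NO-GO = 53.8 + 0.342 = 54.142
spread = NO-GO - GO = 54.142 - 53.476 = 0.6660

0.6660


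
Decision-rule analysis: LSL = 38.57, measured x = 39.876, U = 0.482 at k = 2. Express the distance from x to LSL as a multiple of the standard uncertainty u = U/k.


u = U / k = 0.482 / 2 = 0.241
margin = |LSL - x| = |38.57 - 39.876| = 1.306
z = margin / u = 1.306 / 0.241
z = 5.4191

5.4191


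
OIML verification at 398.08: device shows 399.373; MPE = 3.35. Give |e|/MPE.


e = indication - reference = 399.373 - 398.08 = 1.2930
|e| = 1.2930
ratio = |e| / MPE = 1.2930 / 3.35
ratio = 0.3860

0.3860


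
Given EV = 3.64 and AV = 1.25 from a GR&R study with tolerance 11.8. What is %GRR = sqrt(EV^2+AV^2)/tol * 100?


GRR = sqrt(EV^2 + AV^2) = sqrt(3.64^2 + 1.25^2) = 3.8486491
%GRR = GRR / tol * 100 = 3.8486491 / 11.8 * 100
%GRR = 32.6157

32.6157


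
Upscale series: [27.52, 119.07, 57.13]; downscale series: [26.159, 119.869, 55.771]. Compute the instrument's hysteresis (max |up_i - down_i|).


|27.52 - 26.159| = 1.3610
|119.07 - 119.869| = 0.7990
|57.13 - 55.771| = 1.3590
hysteresis = max(diffs) = 1.3610

1.3610


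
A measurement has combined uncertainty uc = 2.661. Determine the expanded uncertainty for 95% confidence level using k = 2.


U = k * uc
U = 2 * 2.661
U = 5.3220

5.3220


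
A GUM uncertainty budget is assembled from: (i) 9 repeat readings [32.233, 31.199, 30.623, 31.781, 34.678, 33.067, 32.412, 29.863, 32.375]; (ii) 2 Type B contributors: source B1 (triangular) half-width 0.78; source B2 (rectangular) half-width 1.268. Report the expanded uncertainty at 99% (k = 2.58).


mean = (32.233 + 31.199 + 30.623 + 31.781 + 34.678 + 33.067 + 32.412 + 29.863 + 32.375) / 9 = 32.02566667
s = sqrt(sum((x - mean)^2)/(n-1)) = 1.4062966
u_A = s / sqrt(n) = 1.4062966 / sqrt(9) = 0.46876553
u_B1 = 0.78 / sqrt(6) = 0.31843367
u_B2 = 1.268 / sqrt(3) = 0.73208014
uc = sqrt(0.46876553^2 + 0.31843367^2 + 0.73208014^2) = 0.92578748
U = k * uc = 2.58 * 0.92578748
U = 2.3885

2.3885


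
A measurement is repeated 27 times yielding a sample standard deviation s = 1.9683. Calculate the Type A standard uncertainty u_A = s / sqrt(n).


u_A = s / sqrt(n)
u_A = 1.9683 / sqrt(27)
u_A = 1.9683 / 5.1961524
u_A = 0.3788

0.3788


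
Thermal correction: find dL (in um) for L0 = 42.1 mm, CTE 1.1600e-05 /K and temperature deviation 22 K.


dL = L * alpha * dT
= 42.1 * 1.1600e-05 * 22
= 0.0107439 mm
dL_um = 0.0107439 * 1000 = 10.7439 um

10.7439


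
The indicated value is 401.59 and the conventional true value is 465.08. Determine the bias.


Systematic error = measured - true
= 401.59 - 465.08
= -63.4900

-63.4900


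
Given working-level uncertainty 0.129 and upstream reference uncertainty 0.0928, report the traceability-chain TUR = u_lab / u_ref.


TUR = u_lab / u_ref
= 0.129 / 0.0928
= 1.3901

1.3901


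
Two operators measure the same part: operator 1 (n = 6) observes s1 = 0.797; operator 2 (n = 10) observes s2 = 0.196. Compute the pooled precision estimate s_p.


s_p = sqrt(((n1-1)*s1^2 + (n2-1)*s2^2) / (n1+n2-2))
numerator = (6-1)*0.797^2 + (10-1)*0.196^2 = 3.176045 + 0.345744 = 3.521789
denominator = 6 + 10 - 2 = 14
s_p^2 = 3.521789 / 14 = 0.25155636
s_p = sqrt(0.25155636) = 0.5016

0.5016


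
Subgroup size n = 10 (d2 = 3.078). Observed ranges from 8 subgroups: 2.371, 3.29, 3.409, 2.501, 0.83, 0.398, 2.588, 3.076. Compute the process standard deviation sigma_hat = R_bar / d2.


R_bar = (2.371 + 3.29 + 3.409 + 2.501 + 0.83 + 0.398 + 2.588 + 3.076) / 8
R_bar = 18.463 / 8 = 2.307875
sigma_hat = R_bar / d2 = 2.307875 / 3.078 = 0.7498

0.7498


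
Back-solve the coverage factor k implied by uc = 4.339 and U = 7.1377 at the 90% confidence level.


k = U / uc
k = 7.1377 / 4.339
k = 1.645

1.645


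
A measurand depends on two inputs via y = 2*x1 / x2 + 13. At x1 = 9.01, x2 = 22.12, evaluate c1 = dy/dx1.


y = 2*x1 / x2 + 13
dy/dx1 = 2/x2
Evaluate at x2 = 22.12: c1 = 2 / 22.12
c1 = 0.0904

0.0904


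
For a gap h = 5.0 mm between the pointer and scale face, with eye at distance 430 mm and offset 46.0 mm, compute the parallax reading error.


error = h * offset / d
= 5.0 * 46.0 / 430
= 0.5349

0.5349


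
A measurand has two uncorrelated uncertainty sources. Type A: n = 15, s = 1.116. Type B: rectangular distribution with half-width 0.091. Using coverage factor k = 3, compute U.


u_A = s / sqrt(n) = 1.116 / sqrt(15) = 0.28814996
u_B = half_width / sqrt(3) = 0.091 / sqrt(3) = 0.052538874
uc = sqrt(u_A^2 + u_B^2) = sqrt(0.28814996^2 + 0.052538874^2) = 0.29290055
U = k * uc = 3 * 0.29290055
U = 0.8787

0.8787


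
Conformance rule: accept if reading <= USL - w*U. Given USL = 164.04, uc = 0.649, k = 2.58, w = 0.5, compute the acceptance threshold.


U = k * uc = 2.58 * 0.649 = 1.67442
guard band g = w * U = 0.5 * 1.67442 = 0.83721
AL = USL - g = 164.04 - 0.83721
AL = 163.2028

163.2028


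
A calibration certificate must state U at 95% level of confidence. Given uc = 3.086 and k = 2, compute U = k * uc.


U = k * uc
U = 2 * 3.086
U = 6.1720

6.1720


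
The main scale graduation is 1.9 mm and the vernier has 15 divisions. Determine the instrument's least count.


LC = MSD / n_div
= 1.9 / 15
= 0.1267

0.1267


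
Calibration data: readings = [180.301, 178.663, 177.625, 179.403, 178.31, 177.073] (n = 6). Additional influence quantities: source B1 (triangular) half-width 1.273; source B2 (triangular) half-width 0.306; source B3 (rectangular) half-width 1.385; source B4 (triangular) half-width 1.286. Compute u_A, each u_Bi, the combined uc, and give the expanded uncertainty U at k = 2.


mean = (180.301 + 178.663 + 177.625 + 179.403 + 178.31 + 177.073) / 6 = 178.5625
s = sqrt(sum((x - mean)^2)/(n-1)) = 1.1747507
u_A = s / sqrt(n) = 1.1747507 / sqrt(6) = 0.47958996
u_B1 = 1.273 / sqrt(6) = 0.51970007
u_B2 = 0.306 / sqrt(6) = 0.12492398
u_B3 = 1.385 / sqrt(3) = 0.79963012
u_B4 = 1.286 / sqrt(6) = 0.5250073
uc = sqrt(0.47958996^2 + 0.51970007^2 + 0.12492398^2 + 0.79963012^2 + 0.5250073^2) = 1.1961361
U = k * uc = 2 * 1.1961361
U = 2.3923

2.3923


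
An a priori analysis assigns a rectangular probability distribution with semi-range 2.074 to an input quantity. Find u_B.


u_B = half_width / sqrt(3)
u_B = 2.074 / 1.7320508
u_B = 1.1974

1.1974


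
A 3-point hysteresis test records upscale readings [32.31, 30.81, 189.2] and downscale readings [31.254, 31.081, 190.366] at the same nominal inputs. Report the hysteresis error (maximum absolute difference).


|32.31 - 31.254| = 1.0560
|30.81 - 31.081| = 0.2710
|189.2 - 190.366| = 1.1660
hysteresis = max(diffs) = 1.1660

1.1660


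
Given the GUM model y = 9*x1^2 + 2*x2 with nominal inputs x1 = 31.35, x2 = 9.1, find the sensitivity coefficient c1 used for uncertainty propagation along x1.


y = 9*x1^2 + 2*x2
dy/dx1 = 2*9*x1
Evaluate at x1 = 31.35: c1 = 18 * 31.35
c1 = 564.3000

564.3000


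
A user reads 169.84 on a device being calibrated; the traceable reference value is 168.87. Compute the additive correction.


Correction = standard - reading
= 168.87 - 169.84
= -0.9700

-0.9700


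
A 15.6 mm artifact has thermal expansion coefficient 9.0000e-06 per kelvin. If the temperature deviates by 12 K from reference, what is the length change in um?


dL = L * alpha * dT
= 15.6 * 9.0000e-06 * 12
= 0.0016848 mm
dL_um = 0.0016848 * 1000 = 1.6848 um

1.6848


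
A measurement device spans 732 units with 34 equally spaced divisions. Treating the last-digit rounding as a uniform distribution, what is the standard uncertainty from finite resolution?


resolution = range / divisions
resolution = 732 / 34 = 21.529412
u_res = resolution / (2*sqrt(3))
u_res = 21.529412 / 3.4641016
u_res = 6.2150

6.2150


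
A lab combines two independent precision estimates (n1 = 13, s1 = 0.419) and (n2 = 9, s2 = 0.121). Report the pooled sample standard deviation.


s_p = sqrt(((n1-1)*s1^2 + (n2-1)*s2^2) / (n1+n2-2))
numerator = (13-1)*0.419^2 + (9-1)*0.121^2 = 2.106732 + 0.117128 = 2.22386
denominator = 13 + 9 - 2 = 20
s_p^2 = 2.22386 / 20 = 0.111193
s_p = sqrt(0.111193) = 0.3335

0.3335


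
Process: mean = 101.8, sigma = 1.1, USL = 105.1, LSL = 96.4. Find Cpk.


Cpu = (USL - mean) / (3*sigma) = (105.1 - 101.8) / (3*1.1) = 1.0000
Cpl = (mean - LSL) / (3*sigma) = (101.8 - 96.4) / (3*1.1) = 1.6364
Cpk = min(Cpu, Cpl) = 1.0000

1.0000


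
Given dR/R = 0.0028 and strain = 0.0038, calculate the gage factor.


GF = (dR/R) / epsilon
= 0.0028 / 0.0038
= 0.7368

0.7368


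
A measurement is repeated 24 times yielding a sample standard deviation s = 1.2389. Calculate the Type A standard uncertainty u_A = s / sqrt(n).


u_A = s / sqrt(n)
u_A = 1.2389 / sqrt(24)
u_A = 1.2389 / 4.8989795
u_A = 0.2529

0.2529


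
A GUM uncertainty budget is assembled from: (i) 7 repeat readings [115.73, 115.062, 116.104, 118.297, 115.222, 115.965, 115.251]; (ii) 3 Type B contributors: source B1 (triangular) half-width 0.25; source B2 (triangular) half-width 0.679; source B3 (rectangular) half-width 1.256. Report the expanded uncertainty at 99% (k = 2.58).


mean = (115.73 + 115.062 + 116.104 + 118.297 + 115.222 + 115.965 + 115.251) / 7 = 115.9472857
s = sqrt(sum((x - mean)^2)/(n-1)) = 1.1096416
u_A = s / sqrt(n) = 1.1096416 / sqrt(7) = 0.4194051
u_B1 = 0.25 / sqrt(6) = 0.10206207
u_B2 = 0.679 / sqrt(6) = 0.27720059
u_B3 = 1.256 / sqrt(3) = 0.72515194
uc = sqrt(0.4194051^2 + 0.10206207^2 + 0.27720059^2 + 0.72515194^2) = 0.8882583
U = k * uc = 2.58 * 0.8882583
U = 2.2917

2.2917


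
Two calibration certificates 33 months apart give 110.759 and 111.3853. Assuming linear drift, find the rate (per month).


rate = (v2 - v1) / months
= (111.3853 - 110.759) / 33
= 0.6263 / 33
= 0.0190

0.0190


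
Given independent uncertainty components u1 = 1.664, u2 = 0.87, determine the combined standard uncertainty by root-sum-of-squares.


uc = sqrt(1.664^2 + 0.87^2)
uc = sqrt(3.525796)
uc = 1.8777

1.8777


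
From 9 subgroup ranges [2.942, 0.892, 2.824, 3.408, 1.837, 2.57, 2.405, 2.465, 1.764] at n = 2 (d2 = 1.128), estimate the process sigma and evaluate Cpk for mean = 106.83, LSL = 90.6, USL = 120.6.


R_bar = (2.942 + 0.892 + 2.824 + 3.408 + 1.837 + 2.57 + 2.405 + 2.465 + 1.764) / 9 = 2.3452222
sigma = R_bar / d2 = 2.3452222 / 1.128 = 2.0790977
Cp = (USL - LSL)/(6*sigma) = (120.6 - 90.6)/(6*2.0790977) = 2.4049
Cpu = (120.6 - 106.83)/(3*2.0790977) = 2.2077
Cpl = (106.83 - 90.6)/(3*2.0790977) = 2.6021
Cpk = min(Cpu, Cpl) = 2.2077

2.2077


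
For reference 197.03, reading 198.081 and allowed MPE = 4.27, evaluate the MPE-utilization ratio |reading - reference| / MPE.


e = indication - reference = 198.081 - 197.03 = 1.0510
|e| = 1.0510
ratio = |e| / MPE = 1.0510 / 4.27
ratio = 0.2461

0.2461


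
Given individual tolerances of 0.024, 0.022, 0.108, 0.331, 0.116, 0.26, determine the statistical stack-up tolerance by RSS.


RSS = sqrt(0.024^2 + 0.022^2 + 0.108^2 + 0.331^2 + 0.116^2 + 0.26^2)
= sqrt(0.203341)
= 0.4509

0.4509


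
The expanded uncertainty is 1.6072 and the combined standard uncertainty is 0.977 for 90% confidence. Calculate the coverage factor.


k = U / uc
k = 1.6072 / 0.977
k = 1.645

1.645


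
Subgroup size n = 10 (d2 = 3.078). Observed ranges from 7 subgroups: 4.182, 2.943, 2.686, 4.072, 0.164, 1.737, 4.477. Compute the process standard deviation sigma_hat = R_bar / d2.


R_bar = (4.182 + 2.943 + 2.686 + 4.072 + 0.164 + 1.737 + 4.477) / 7
R_bar = 20.261 / 7 = 2.8944286
sigma_hat = R_bar / d2 = 2.8944286 / 3.078 = 0.9404

0.9404


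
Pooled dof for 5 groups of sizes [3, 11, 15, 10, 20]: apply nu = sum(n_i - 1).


nu = sum_i (n_i - 1)
nu = ((3 - 1) + (11 - 1) + (15 - 1) + (10 - 1) + (20 - 1))
nu = 2 + 10 + 14 + 9 + 19
nu = 54

54


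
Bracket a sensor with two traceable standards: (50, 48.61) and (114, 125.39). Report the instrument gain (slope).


slope = (y2 - y1) / (x2 - x1)
= (125.39 - 48.61) / (114 - 50)
= 76.7800 / 64
= 1.1997

1.1997


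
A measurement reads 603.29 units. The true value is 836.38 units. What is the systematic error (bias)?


Systematic error = measured - true
= 603.29 - 836.38
= -233.0900

-233.0900


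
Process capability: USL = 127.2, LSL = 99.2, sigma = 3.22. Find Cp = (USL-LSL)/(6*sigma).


Cp = (USL - LSL) / (6 * sigma)
= (127.2 - 99.2) / (6 * 3.22)
= 28.0000 / 19.3200
= 1.4493

1.4493


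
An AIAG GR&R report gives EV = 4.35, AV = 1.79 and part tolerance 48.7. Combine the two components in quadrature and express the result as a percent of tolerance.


GRR = sqrt(EV^2 + AV^2) = sqrt(4.35^2 + 1.79^2) = 4.703892
%GRR = GRR / tol * 100 = 4.703892 / 48.7 * 100
%GRR = 9.6589

9.6589


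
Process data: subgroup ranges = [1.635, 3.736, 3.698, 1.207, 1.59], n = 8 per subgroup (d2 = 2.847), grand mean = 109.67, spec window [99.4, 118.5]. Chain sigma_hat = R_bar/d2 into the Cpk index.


R_bar = (1.635 + 3.736 + 3.698 + 1.207 + 1.59) / 5 = 2.3732
sigma = R_bar / d2 = 2.3732 / 2.847 = 0.83357921
Cp = (USL - LSL)/(6*sigma) = (118.5 - 99.4)/(6*0.83357921) = 3.8189
Cpu = (118.5 - 109.67)/(3*0.83357921) = 3.5310
Cpl = (109.67 - 99.4)/(3*0.83357921) = 4.1068
Cpk = min(Cpu, Cpl) = 3.5310

3.5310


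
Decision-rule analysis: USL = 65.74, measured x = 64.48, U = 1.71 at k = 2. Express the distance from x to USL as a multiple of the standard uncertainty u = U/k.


u = U / k = 1.71 / 2 = 0.855
margin = |USL - x| = |65.74 - 64.48| = 1.26
z = margin / u = 1.26 / 0.855
z = 1.4737

1.4737


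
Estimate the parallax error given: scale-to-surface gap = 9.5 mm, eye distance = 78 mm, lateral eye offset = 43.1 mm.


error = h * offset / d
= 9.5 * 43.1 / 78
= 5.2494

5.2494


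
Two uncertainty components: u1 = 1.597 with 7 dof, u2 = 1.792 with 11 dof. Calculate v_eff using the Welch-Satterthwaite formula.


uc = sqrt(u1^2 + u2^2) = sqrt(1.597^2 + 1.792^2) = 2.4003485
v_eff = uc^4 / (u1^4/v1 + u2^4/v2)
= 2.4003485^4 / (1.597^4/7 + 1.792^4/11)
= 33.196875 / 1.8667008
v_eff = 17.7837

17.7837


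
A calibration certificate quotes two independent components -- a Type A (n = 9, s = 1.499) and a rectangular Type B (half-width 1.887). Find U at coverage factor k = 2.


u_A = s / sqrt(n) = 1.499 / sqrt(9) = 0.49966667
u_B = half_width / sqrt(3) = 1.887 / sqrt(3) = 1.08946
uc = sqrt(u_A^2 + u_B^2) = sqrt(0.49966667^2 + 1.08946^2) = 1.1985783
U = k * uc = 2 * 1.1985783
U = 2.3972

2.3972


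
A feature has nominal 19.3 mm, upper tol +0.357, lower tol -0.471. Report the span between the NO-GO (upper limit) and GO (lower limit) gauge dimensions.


GO = nominal - lower_tol (smallest hole = maximum material condition)
GO = 19.3 - 0.471 = 18.829
NO-GO = nominal + upper_tol (largest hole = least material condition)
NO-GO = 19.3 + 0.357 = 19.657
spread = NO-GO - GO = 19.657 - 18.829 = 0.8280

0.8280


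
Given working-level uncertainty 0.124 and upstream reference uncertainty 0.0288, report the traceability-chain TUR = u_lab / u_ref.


TUR = u_lab / u_ref
= 0.124 / 0.0288
= 4.3056

4.3056


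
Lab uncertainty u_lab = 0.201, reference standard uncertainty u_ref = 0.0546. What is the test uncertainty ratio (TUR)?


TUR = u_lab / u_ref
= 0.201 / 0.0546
= 3.6813

3.6813


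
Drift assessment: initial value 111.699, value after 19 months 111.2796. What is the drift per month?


rate = (v2 - v1) / months
= (111.2796 - 111.699) / 19
= -0.4194 / 19
= -0.0221

-0.0221


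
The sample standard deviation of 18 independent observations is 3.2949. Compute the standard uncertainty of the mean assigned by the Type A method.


u_A = s / sqrt(n)
u_A = 3.2949 / sqrt(18)
u_A = 3.2949 / 4.2426407
u_A = 0.7766

0.7766


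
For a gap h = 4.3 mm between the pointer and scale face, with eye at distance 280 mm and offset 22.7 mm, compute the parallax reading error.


error = h * offset / d
= 4.3 * 22.7 / 280
= 0.3486

0.3486


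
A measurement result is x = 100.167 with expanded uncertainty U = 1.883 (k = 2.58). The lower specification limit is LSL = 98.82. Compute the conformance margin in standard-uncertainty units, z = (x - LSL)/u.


u = U / k = 1.883 / 2.58 = 0.72984496
margin = |LSL - x| = |98.82 - 100.167| = 1.347
z = margin / u = 1.347 / 0.72984496
z = 1.8456

1.8456


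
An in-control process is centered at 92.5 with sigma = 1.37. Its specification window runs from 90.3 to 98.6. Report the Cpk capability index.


Cpu = (USL - mean) / (3*sigma) = (98.6 - 92.5) / (3*1.37) = 1.4842
Cpl = (mean - LSL) / (3*sigma) = (92.5 - 90.3) / (3*1.37) = 0.5353
Cpk = min(Cpu, Cpl) = 0.5353

0.5353


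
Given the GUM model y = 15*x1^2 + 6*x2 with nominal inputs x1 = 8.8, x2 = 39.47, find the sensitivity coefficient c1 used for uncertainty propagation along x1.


y = 15*x1^2 + 6*x2
dy/dx1 = 2*15*x1
Evaluate at x1 = 8.8: c1 = 30 * 8.8
c1 = 264.0000

264.0000


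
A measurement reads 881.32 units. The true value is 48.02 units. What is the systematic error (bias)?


Systematic error = measured - true
= 881.32 - 48.02
= 833.3000

833.3000


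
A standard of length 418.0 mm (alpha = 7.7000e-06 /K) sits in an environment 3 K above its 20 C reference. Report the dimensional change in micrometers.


dL = L * alpha * dT
= 418.0 * 7.7000e-06 * 3
= 0.0096558 mm
dL_um = 0.0096558 * 1000 = 9.6558 um

9.6558


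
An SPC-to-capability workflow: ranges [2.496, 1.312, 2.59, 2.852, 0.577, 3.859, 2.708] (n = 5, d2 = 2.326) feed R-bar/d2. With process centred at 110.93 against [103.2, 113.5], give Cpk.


R_bar = (2.496 + 1.312 + 2.59 + 2.852 + 0.577 + 3.859 + 2.708) / 7 = 2.342
sigma = R_bar / d2 = 2.342 / 2.326 = 1.0068788
Cp = (USL - LSL)/(6*sigma) = (113.5 - 103.2)/(6*1.0068788) = 1.7049
Cpu = (113.5 - 110.93)/(3*1.0068788) = 0.8508
Cpl = (110.93 - 103.2)/(3*1.0068788) = 2.5591
Cpk = min(Cpu, Cpl) = 0.8508

0.8508


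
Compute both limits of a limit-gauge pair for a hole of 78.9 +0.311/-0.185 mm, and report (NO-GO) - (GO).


GO = nominal - lower_tol (smallest hole = maximum material condition)
GO = 78.9 - 0.185 = 78.715
NO-GO = nominal + upper_tol (largest hole = least material condition)
NO-GO = 78.9 + 0.311 = 79.211
spread = NO-GO - GO = 79.211 - 78.715 = 0.4960

0.4960


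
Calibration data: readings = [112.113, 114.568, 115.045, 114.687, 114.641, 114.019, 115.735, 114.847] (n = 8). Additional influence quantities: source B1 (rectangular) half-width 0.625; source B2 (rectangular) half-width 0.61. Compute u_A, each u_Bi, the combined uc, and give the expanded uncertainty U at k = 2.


mean = (112.113 + 114.568 + 115.045 + 114.687 + 114.641 + 114.019 + 115.735 + 114.847) / 8 = 114.456875
s = sqrt(sum((x - mean)^2)/(n-1)) = 1.0634435
u_A = s / sqrt(n) = 1.0634435 / sqrt(8) = 0.37598406
u_B1 = 0.625 / sqrt(3) = 0.36084392
u_B2 = 0.61 / sqrt(3) = 0.35218366
uc = sqrt(0.37598406^2 + 0.36084392^2 + 0.35218366^2) = 0.62897192
U = k * uc = 2 * 0.62897192
U = 1.2579

1.2579


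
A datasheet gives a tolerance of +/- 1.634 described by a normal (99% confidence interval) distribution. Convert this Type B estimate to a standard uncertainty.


u_B = half_width / 2.576
u_B = 1.634 / 2.576
u_B = 0.6343

0.6343


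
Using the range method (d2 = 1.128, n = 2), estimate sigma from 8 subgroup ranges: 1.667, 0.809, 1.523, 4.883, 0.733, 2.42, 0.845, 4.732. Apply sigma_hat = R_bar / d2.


R_bar = (1.667 + 0.809 + 1.523 + 4.883 + 0.733 + 2.42 + 0.845 + 4.732) / 8
R_bar = 17.612 / 8 = 2.2015
sigma_hat = R_bar / d2 = 2.2015 / 1.128 = 1.9517

1.9517


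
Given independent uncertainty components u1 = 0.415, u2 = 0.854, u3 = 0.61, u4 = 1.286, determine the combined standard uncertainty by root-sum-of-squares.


uc = sqrt(0.415^2 + 0.854^2 + 0.61^2 + 1.286^2)
uc = sqrt(2.927437)
uc = 1.7110

1.7110


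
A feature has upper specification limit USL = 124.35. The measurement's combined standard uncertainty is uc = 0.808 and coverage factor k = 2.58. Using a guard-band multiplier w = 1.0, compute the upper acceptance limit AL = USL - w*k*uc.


U = k * uc = 2.58 * 0.808 = 2.08464
guard band g = w * U = 1.0 * 2.08464 = 2.08464
AL = USL - g = 124.35 - 2.08464
AL = 122.2654

122.2654


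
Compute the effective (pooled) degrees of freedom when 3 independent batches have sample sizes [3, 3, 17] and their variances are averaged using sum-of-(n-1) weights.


nu = sum_i (n_i - 1)
nu = ((3 - 1) + (3 - 1) + (17 - 1))
nu = 2 + 2 + 16
nu = 20

20


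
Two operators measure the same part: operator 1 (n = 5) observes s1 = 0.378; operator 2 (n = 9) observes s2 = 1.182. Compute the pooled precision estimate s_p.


s_p = sqrt(((n1-1)*s1^2 + (n2-1)*s2^2) / (n1+n2-2))
numerator = (5-1)*0.378^2 + (9-1)*1.182^2 = 0.571536 + 11.176992 = 11.748528
denominator = 5 + 9 - 2 = 12
s_p^2 = 11.748528 / 12 = 0.979044
s_p = sqrt(0.979044) = 0.9895

0.9895


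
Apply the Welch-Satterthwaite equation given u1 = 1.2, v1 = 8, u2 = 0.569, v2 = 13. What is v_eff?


uc = sqrt(u1^2 + u2^2) = sqrt(1.2^2 + 0.569^2) = 1.3280666
v_eff = uc^4 / (u1^4/v1 + u2^4/v2)
= 1.3280666^4 / (1.2^4/8 + 0.569^4/13)
= 3.1108525 / 0.26726317
v_eff = 11.6397

11.6397


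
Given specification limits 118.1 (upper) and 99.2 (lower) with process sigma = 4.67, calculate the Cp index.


Cp = (USL - LSL) / (6 * sigma)
= (118.1 - 99.2) / (6 * 4.67)
= 18.9000 / 28.0200
= 0.6745

0.6745


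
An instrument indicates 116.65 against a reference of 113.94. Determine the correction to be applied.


Correction = standard - reading
= 113.94 - 116.65
= -2.7100

-2.7100


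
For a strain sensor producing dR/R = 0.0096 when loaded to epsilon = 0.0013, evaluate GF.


GF = (dR/R) / epsilon
= 0.0096 / 0.0013
= 7.3846

7.3846


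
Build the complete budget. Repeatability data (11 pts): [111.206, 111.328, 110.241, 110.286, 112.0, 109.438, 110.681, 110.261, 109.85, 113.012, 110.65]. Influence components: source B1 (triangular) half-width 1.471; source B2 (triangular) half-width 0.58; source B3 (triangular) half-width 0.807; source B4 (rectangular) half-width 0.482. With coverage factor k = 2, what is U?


mean = (111.206 + 111.328 + 110.241 + 110.286 + 112.0 + 109.438 + 110.681 + 110.261 + 109.85 + 113.012 + 110.65) / 11 = 110.8139091
s = sqrt(sum((x - mean)^2)/(n-1)) = 1.0215595
u_A = s / sqrt(n) = 1.0215595 / sqrt(11) = 0.30801178
u_B1 = 1.471 / sqrt(6) = 0.60053324
u_B2 = 0.58 / sqrt(6) = 0.23678401
u_B3 = 0.807 / sqrt(6) = 0.32945637
u_B4 = 0.482 / sqrt(3) = 0.27828283
uc = sqrt(0.30801178^2 + 0.60053324^2 + 0.23678401^2 + 0.32945637^2 + 0.27828283^2) = 0.83520113
U = k * uc = 2 * 0.83520113
U = 1.6704

1.6704


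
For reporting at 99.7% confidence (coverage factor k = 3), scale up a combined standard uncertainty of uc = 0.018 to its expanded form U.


U = k * uc
U = 3 * 0.018
U = 0.0540

0.0540


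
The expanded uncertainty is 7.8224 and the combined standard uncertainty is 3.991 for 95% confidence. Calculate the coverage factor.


k = U / uc
k = 7.8224 / 3.991
k = 1.96

1.96


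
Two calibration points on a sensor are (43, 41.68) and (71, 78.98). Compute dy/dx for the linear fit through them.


slope = (y2 - y1) / (x2 - x1)
= (78.98 - 41.68) / (71 - 43)
= 37.3000 / 28
= 1.3321

1.3321


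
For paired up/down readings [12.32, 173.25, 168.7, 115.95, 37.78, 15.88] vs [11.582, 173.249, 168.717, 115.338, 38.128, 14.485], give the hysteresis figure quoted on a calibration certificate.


|12.32 - 11.582| = 0.7380
|173.25 - 173.249| = 0.0010
|168.7 - 168.717| = 0.0170
|115.95 - 115.338| = 0.6120
|37.78 - 38.128| = 0.3480
|15.88 - 14.485| = 1.3950
hysteresis = max(diffs) = 1.3950

1.3950


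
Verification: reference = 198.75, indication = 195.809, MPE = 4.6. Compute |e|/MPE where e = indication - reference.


e = indication - reference = 195.809 - 198.75 = -2.9410
|e| = 2.9410
ratio = |e| / MPE = 2.9410 / 4.6
ratio = 0.6393

0.6393


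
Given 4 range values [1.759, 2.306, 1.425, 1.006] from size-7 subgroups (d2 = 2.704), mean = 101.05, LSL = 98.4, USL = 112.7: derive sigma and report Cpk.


R_bar = (1.759 + 2.306 + 1.425 + 1.006) / 4 = 1.624
sigma = R_bar / d2 = 1.624 / 2.704 = 0.60059172
Cp = (USL - LSL)/(6*sigma) = (112.7 - 98.4)/(6*0.60059172) = 3.9683
Cpu = (112.7 - 101.05)/(3*0.60059172) = 6.4658
Cpl = (101.05 - 98.4)/(3*0.60059172) = 1.4708
Cpk = min(Cpu, Cpl) = 1.4708

1.4708


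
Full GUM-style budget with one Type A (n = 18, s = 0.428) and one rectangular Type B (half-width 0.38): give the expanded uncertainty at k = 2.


u_A = s / sqrt(n) = 0.428 / sqrt(18) = 0.10088057
u_B = half_width / sqrt(3) = 0.38 / sqrt(3) = 0.2193931
uc = sqrt(u_A^2 + u_B^2) = sqrt(0.10088057^2 + 0.2193931^2) = 0.2414751
U = k * uc = 2 * 0.2414751
U = 0.4830

0.4830


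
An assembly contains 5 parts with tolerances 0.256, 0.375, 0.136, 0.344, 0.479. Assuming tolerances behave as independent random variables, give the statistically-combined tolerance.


RSS = sqrt(0.256^2 + 0.375^2 + 0.136^2 + 0.344^2 + 0.479^2)
= sqrt(0.572434)
= 0.7566

0.7566


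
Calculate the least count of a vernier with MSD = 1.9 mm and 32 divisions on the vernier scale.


LC = MSD / n_div
= 1.9 / 32
= 0.0594

0.0594


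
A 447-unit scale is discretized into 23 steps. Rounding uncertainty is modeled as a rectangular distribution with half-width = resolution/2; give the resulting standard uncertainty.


resolution = range / divisions
resolution = 447 / 23 = 19.434783
u_res = resolution / (2*sqrt(3))
u_res = 19.434783 / 3.4641016
u_res = 5.6103

5.6103
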